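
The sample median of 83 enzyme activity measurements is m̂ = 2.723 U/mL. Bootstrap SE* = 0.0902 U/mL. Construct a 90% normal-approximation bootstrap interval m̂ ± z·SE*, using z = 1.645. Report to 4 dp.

(2.5746, 2.8714)

Margin = 1.645 × 0.0902 = 0.14838
Interval: 2.723 ± 0.14838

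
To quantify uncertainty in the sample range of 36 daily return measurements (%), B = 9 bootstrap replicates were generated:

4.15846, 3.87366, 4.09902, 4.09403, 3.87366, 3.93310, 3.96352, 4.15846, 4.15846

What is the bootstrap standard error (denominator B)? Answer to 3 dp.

SE* = 0.116

Bootstrap SE is the standard deviation of the 9 replicate ranges.
Mean of replicates: (4.15846 + 3.87366 + 4.09902 + 4.09403 + 3.87366 + 3.93310 + 3.96352 + 4.15846 + 4.15846) / 9 = 36.312370 / 9 = 4.034708
Sum of squared deviations: (+0.123752)² + (−0.161048)² + (+0.064312)² + (+0.059322)² + (−0.161048)² + (−0.101608)² + (−0.071188)² + (+0.123752)² + (+0.123752)² = 0.120864
Variance = 0.120864 / 9 = 0.013429
SE* = √0.013429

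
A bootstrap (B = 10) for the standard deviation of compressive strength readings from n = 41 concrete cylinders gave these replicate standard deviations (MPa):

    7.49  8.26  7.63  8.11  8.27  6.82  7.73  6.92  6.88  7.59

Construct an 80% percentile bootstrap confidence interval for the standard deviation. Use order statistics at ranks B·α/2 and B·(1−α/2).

Sorted replicates: 6.82, 6.88, 6.92, 7.49, 7.59, 7.63, 7.73, 8.11, 8.26, 8.27
α = 0.20; lower rank = 10 × 0.100 = 1; upper rank = 10 × 0.900 = 9.
The 1st smallest replicate is 6.82; the 9th is 8.26.

(6.82, 8.26)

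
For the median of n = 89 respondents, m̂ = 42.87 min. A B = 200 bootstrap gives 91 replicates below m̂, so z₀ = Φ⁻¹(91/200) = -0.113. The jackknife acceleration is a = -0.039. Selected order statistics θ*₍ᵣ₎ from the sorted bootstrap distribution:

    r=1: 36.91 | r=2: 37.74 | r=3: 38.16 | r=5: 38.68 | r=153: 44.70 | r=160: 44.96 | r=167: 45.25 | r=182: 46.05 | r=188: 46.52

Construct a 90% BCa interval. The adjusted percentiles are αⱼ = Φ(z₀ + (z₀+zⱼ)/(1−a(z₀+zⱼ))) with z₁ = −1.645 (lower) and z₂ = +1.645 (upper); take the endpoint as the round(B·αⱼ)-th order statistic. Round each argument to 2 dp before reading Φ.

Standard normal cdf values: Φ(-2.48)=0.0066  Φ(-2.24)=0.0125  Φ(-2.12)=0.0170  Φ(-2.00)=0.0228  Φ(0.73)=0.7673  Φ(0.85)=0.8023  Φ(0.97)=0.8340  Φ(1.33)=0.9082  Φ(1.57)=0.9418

(38.68, 46.05)

Lower: z₀ + z₁ = -0.113 + (-1.645) = -1.758; 1 − a(z₀+z₁) = 1 − (-0.039)(-1.758) = 0.9314; argument = -0.113 + (-1.758)/0.9314 = -2.0004 → -2.00.
α₁ = Φ(-2.00) = 0.0228; rank = round(200 × 0.0228) = 5; θ*₍5₎ = 38.68.
Upper: z₀ + z₂ = 1.532; 1 − a(z₀+z₂) = 1.0597; argument = 1.3326 → 1.33; α₂ = 0.9082; rank = 182; θ*₍182₎ = 46.05.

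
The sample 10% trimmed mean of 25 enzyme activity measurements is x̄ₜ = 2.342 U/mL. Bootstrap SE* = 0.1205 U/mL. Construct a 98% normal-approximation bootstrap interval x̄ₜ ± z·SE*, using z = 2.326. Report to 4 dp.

(2.0617, 2.6223)

Margin = 2.326 × 0.1205 = 0.28028
Interval: 2.342 ± 0.28028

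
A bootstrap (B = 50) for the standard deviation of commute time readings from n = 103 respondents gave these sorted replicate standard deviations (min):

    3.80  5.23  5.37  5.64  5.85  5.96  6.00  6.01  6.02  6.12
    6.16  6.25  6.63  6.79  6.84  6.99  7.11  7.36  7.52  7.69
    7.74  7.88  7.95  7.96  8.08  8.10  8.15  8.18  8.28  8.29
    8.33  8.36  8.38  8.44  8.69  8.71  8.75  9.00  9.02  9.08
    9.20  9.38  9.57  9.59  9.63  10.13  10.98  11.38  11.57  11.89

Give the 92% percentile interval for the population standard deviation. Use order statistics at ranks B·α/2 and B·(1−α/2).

(5.23, 11.38)

α = 0.08; lower rank = 50 × 0.040 = 2; upper rank = 50 × 0.960 = 48.
The 2nd smallest replicate is 5.23; the 48th is 11.38.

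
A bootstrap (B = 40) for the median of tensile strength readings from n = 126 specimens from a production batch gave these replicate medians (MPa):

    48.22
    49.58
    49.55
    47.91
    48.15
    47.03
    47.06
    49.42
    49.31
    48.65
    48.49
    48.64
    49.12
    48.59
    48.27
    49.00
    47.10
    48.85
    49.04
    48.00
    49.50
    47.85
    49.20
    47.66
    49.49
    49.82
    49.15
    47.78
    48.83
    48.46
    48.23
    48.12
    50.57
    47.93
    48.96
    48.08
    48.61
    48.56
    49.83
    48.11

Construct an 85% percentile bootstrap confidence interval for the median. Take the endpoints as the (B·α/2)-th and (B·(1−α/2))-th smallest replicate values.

Sorted replicates: 47.03, 47.06, 47.10, 47.66, 47.78, 47.85, 47.91, 47.93, 48.00, 48.08, 48.11, 48.12, 48.15, 48.22, 48.23, 48.27, 48.46, 48.49, 48.56, 48.59, 48.61, 48.64, 48.65, 48.83, 48.85, 48.96, 49.00, 49.04, 49.12, 49.15, 49.20, 49.31, 49.42, 49.49, 49.50, 49.55, 49.58, 49.82, 49.83, 50.57
α = 0.15; lower rank = 40 × 0.075 = 3; upper rank = 40 × 0.925 = 37.
The 3rd smallest replicate is 47.10; the 37th is 49.58.

(47.10, 49.58)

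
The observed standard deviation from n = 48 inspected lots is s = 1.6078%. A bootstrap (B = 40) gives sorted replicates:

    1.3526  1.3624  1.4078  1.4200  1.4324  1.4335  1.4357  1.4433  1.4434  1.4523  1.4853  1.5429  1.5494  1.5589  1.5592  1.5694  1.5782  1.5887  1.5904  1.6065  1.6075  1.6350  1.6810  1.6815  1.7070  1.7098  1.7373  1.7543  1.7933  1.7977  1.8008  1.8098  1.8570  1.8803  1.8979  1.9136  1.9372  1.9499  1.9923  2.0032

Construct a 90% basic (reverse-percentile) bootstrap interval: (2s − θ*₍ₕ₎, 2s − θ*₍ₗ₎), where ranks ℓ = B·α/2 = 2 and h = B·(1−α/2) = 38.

Percentile endpoints at ranks 2 and 38: θ*₍2₎ = 1.3624, θ*₍38₎ = 1.9499.
Basic interval reflects these around s:
  lower = 2 × 1.6078 − 1.9499 = 1.2657
  upper = 2 × 1.6078 − 1.3624 = 1.8532

(1.2657, 1.8532)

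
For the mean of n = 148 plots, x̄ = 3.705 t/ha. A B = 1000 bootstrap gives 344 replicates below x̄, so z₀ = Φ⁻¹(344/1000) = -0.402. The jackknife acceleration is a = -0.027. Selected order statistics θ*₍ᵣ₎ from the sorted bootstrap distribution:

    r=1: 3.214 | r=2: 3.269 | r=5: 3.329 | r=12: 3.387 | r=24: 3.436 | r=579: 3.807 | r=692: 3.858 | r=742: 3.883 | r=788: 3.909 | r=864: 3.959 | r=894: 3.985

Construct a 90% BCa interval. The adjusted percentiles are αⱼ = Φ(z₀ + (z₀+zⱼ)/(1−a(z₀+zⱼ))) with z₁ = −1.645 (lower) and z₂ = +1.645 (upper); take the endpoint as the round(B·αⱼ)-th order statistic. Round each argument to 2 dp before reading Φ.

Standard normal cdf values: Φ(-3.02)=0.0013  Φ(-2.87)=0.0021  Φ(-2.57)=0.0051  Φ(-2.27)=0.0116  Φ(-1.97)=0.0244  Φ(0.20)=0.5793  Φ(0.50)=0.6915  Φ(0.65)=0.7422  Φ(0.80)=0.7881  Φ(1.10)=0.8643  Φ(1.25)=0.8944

(3.329, 3.909)

Lower: z₀ + z₁ = -0.402 + (-1.645) = -2.047; 1 − a(z₀+z₁) = 1 − (-0.027)(-2.047) = 0.9447; argument = -0.402 + (-2.047)/0.9447 = -2.5688 → -2.57.
α₁ = Φ(-2.57) = 0.0051; rank = round(1000 × 0.0051) = 5; θ*₍5₎ = 3.329.
Upper: z₀ + z₂ = 1.243; 1 − a(z₀+z₂) = 1.0336; argument = 0.8006 → 0.80; α₂ = 0.7881; rank = 788; θ*₍788₎ = 3.909.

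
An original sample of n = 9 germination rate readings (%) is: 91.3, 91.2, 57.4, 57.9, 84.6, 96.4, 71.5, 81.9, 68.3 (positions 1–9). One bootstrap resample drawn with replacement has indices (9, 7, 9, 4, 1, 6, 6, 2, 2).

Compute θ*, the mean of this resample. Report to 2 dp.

θ* = 81.39

Resample values: 68.3, 71.5, 68.3, 57.9, 91.3, 96.4, 96.4, 91.2, 91.2.
Mean = (68.3 + 71.5 + 68.3 + 57.9 + 91.3 + 96.4 + 96.4 + 91.2 + 91.2) / 9 = 732.50 / 9 = 81.39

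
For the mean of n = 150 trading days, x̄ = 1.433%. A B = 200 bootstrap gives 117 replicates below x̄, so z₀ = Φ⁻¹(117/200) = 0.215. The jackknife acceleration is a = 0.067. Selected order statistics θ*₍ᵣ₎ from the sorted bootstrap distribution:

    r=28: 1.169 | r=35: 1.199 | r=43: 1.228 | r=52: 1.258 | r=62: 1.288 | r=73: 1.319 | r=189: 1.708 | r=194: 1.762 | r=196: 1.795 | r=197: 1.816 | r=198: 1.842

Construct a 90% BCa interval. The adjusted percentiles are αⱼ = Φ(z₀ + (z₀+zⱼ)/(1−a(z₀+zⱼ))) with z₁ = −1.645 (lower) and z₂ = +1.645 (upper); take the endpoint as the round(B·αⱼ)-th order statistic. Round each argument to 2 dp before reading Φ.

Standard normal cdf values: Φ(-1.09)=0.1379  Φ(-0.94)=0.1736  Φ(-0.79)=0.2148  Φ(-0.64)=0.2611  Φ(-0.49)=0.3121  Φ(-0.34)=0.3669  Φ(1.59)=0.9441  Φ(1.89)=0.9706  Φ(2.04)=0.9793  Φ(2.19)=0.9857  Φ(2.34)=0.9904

Lower: z₀ + z₁ = 0.215 + (-1.645) = -1.430; 1 − a(z₀+z₁) = 1 − (0.067)(-1.430) = 1.0958; argument = 0.215 + (-1.430)/1.0958 = -1.0900 → -1.09.
α₁ = Φ(-1.09) = 0.1379; rank = round(200 × 0.1379) = 28; θ*₍28₎ = 1.169.
Upper: z₀ + z₂ = 1.860; 1 − a(z₀+z₂) = 0.8754; argument = 2.3398 → 2.34; α₂ = 0.9904; rank = 198; θ*₍198₎ = 1.842.

(1.169, 1.842)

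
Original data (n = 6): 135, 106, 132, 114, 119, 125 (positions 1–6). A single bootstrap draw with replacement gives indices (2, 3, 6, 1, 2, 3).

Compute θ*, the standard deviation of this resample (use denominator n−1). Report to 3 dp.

θ* = 13.322

Resample values: 106, 132, 125, 135, 106, 132.
Mean = 122.6667; sum of squared deviations = 887.3333
s² = 887.3333 / 5 = 177.4667
s = √177.4667 = 13.322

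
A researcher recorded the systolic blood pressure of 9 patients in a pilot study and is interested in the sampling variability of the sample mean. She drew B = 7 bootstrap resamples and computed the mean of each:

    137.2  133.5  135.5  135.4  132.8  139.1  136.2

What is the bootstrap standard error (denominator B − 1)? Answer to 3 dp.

Bootstrap SE is the standard deviation of the 7 replicate means.
Mean of replicates: (137.2 + 133.5 + 135.5 + 135.4 + 132.8 + 139.1 + 136.2) / 7 = 949.7000 / 7 = 135.6714
Sum of squared deviations: (+1.5286)² + (−2.1714)² + (−0.1714)² + (−0.2714)² + (−2.8714)² + (+3.4286)² + (+0.5286)² = 27.4343
Variance = 27.4343 / 6 = 4.5724
SE* = √4.5724

SE* = 2.138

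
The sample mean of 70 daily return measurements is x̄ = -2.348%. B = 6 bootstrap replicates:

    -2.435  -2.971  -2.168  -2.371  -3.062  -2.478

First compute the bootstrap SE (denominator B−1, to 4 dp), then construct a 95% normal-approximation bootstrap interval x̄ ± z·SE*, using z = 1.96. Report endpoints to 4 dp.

Mean of replicates = -2.5808; sum of squared deviations = 0.6301; SE* = √(0.6301/5) = 0.3550
Margin = 1.96 × 0.3550 = 0.69580
Interval: -2.348 ± 0.69580

(-3.0438, -1.6522)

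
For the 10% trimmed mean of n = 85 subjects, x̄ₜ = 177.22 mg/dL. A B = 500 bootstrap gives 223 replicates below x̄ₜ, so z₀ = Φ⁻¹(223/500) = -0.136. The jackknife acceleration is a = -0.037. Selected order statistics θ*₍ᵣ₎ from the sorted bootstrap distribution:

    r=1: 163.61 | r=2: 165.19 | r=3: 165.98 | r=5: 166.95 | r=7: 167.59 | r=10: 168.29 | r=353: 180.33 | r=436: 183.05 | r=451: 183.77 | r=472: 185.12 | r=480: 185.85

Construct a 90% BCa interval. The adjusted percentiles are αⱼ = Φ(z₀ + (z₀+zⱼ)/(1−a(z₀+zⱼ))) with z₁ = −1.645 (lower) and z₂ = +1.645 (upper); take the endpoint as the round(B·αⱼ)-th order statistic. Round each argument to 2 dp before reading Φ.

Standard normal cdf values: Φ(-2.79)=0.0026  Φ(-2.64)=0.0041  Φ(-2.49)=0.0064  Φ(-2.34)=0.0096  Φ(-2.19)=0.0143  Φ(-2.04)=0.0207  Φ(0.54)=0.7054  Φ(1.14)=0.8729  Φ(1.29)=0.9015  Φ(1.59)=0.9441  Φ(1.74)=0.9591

(168.29, 183.77)

Lower: z₀ + z₁ = -0.136 + (-1.645) = -1.781; 1 − a(z₀+z₁) = 1 − (-0.037)(-1.781) = 0.9341; argument = -0.136 + (-1.781)/0.9341 = -2.0426 → -2.04.
α₁ = Φ(-2.04) = 0.0207; rank = round(500 × 0.0207) = 10; θ*₍10₎ = 168.29.
Upper: z₀ + z₂ = 1.509; 1 − a(z₀+z₂) = 1.0558; argument = 1.2932 → 1.29; α₂ = 0.9015; rank = 451; θ*₍451₎ = 183.77.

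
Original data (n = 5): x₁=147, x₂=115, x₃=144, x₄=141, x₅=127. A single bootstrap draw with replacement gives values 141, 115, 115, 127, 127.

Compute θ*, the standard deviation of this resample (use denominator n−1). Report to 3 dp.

Mean = 125.0000; sum of squared deviations = 464.0000
s² = 464.0000 / 4 = 116.0000
s = √116.0000 = 10.770

θ* = 10.770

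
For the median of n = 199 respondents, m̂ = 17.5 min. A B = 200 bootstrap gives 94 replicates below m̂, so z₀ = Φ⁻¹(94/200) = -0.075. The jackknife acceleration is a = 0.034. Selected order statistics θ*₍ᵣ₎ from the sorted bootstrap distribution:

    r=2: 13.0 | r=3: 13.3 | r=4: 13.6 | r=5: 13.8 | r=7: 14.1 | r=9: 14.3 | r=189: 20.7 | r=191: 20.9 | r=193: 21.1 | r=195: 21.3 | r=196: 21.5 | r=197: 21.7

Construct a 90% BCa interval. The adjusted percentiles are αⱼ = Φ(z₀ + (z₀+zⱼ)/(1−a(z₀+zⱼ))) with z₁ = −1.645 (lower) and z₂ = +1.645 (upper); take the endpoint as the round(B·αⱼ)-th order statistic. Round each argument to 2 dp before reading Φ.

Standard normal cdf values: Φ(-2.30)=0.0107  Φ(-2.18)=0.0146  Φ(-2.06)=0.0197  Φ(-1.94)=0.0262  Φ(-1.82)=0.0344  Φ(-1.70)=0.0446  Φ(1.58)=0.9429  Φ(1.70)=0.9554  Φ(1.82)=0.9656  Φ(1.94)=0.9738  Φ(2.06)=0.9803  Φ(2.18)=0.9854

(14.3, 20.7)

Lower: z₀ + z₁ = -0.075 + (-1.645) = -1.720; 1 − a(z₀+z₁) = 1 − (0.034)(-1.720) = 1.0585; argument = -0.075 + (-1.720)/1.0585 = -1.7000 → -1.70.
α₁ = Φ(-1.70) = 0.0446; rank = round(200 × 0.0446) = 9; θ*₍9₎ = 14.3.
Upper: z₀ + z₂ = 1.570; 1 − a(z₀+z₂) = 0.9466; argument = 1.5835 → 1.58; α₂ = 0.9429; rank = 189; θ*₍189₎ = 20.7.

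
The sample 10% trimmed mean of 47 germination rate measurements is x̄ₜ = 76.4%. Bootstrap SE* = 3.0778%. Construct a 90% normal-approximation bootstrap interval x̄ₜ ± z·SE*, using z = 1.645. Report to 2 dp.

Margin = 1.645 × 3.0778 = 5.063
Interval: 76.4 ± 5.063

(71.34, 81.46)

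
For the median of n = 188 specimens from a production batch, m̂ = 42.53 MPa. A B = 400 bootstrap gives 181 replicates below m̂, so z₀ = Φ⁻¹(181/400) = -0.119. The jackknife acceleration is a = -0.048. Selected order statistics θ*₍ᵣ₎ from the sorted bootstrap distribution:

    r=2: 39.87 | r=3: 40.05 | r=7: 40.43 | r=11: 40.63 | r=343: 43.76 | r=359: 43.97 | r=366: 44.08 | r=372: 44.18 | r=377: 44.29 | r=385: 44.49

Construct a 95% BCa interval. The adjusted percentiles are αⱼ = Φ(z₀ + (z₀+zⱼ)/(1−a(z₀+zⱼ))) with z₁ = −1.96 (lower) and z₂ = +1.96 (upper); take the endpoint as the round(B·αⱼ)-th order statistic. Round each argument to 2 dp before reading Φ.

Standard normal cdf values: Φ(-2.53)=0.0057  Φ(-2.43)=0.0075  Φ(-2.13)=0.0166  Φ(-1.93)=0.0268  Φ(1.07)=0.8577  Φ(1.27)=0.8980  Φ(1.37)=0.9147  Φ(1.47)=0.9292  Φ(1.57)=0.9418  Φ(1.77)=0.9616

Lower: z₀ + z₁ = -0.119 + (-1.960) = -2.079; 1 − a(z₀+z₁) = 1 − (-0.048)(-2.079) = 0.9002; argument = -0.119 + (-2.079)/0.9002 = -2.4285 → -2.43.
α₁ = Φ(-2.43) = 0.0075; rank = round(400 × 0.0075) = 3; θ*₍3₎ = 40.05.
Upper: z₀ + z₂ = 1.841; 1 − a(z₀+z₂) = 1.0884; argument = 1.5725 → 1.57; α₂ = 0.9418; rank = 377; θ*₍377₎ = 44.29.

(40.05, 44.29)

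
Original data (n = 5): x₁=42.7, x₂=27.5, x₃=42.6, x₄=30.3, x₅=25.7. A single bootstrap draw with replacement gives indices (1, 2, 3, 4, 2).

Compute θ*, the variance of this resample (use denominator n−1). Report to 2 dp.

Resample values: 42.7, 27.5, 42.6, 30.3, 27.5.
Mean = 34.1200; sum of squared deviations = 247.7680
s² = 247.7680 / 4 = 61.9420

θ* = 61.94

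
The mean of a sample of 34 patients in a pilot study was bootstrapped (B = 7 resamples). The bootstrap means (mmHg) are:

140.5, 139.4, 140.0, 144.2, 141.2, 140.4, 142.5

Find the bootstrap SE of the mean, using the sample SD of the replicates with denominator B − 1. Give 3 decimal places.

SE* = 1.658

Bootstrap SE is the standard deviation of the 7 replicate means.
Mean of replicates: (140.5 + 139.4 + 140.0 + 144.2 + 141.2 + 140.4 + 142.5) / 7 = 988.2000 / 7 = 141.1714
Sum of squared deviations: (−0.6714)² + (−1.7714)² + (−1.1714)² + (+3.0286)² + (+0.0286)² + (−0.7714)² + (+1.3286)² = 16.4943
Variance = 16.4943 / 6 = 2.7490
SE* = √2.7490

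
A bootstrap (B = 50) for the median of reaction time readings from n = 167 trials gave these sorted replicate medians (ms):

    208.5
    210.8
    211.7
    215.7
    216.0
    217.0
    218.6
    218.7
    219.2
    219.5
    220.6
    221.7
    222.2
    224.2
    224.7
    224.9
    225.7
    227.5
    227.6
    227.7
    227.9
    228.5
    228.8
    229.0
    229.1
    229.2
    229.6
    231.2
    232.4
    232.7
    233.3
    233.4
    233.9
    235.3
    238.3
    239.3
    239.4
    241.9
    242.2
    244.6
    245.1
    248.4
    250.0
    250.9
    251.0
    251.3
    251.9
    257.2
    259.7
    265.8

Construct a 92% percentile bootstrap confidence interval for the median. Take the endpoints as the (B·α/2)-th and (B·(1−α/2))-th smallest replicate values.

(210.8, 257.2)

α = 0.08; lower rank = 50 × 0.040 = 2; upper rank = 50 × 0.960 = 48.
The 2nd smallest replicate is 210.8; the 48th is 257.2.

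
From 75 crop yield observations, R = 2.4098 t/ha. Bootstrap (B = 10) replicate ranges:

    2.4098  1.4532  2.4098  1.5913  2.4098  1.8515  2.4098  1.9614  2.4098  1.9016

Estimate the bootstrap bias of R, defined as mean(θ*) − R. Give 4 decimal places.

bias = −0.3290

mean(θ*) = (2.4098 + 1.4532 + 2.4098 + 1.5913 + 2.4098 + 1.8515 + 2.4098 + 1.9614 + 2.4098 + 1.9016) / 10 = 2.08080
bias = 2.08080 − 2.4098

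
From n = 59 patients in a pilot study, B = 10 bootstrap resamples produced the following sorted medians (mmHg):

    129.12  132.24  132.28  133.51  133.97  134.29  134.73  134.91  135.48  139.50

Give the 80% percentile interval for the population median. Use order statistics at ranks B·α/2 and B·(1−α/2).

(129.12, 135.48)

α = 0.20; lower rank = 10 × 0.100 = 1; upper rank = 10 × 0.900 = 9.
The 1st smallest replicate is 129.12; the 9th is 135.48.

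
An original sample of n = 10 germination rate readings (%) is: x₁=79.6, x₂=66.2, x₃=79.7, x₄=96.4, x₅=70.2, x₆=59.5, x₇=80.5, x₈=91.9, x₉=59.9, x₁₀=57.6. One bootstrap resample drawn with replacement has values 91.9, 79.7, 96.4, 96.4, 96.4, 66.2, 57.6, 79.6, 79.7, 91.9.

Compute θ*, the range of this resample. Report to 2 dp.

Range = 96.4 − 57.6 = 38.80

θ* = 38.80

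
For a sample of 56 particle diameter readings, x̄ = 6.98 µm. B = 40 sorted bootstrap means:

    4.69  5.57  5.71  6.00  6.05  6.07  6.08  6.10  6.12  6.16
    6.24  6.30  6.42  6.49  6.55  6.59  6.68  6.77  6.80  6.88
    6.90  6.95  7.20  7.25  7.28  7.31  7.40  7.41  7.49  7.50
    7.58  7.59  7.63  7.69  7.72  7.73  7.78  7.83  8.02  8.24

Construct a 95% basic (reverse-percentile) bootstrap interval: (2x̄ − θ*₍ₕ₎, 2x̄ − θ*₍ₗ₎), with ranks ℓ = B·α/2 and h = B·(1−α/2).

(5.94, 9.27)

Percentile endpoints at ranks 1 and 39: θ*₍1₎ = 4.69, θ*₍39₎ = 8.02.
Basic interval reflects these around x̄:
  lower = 2 × 6.98 − 8.02 = 5.94
  upper = 2 × 6.98 − 4.69 = 9.27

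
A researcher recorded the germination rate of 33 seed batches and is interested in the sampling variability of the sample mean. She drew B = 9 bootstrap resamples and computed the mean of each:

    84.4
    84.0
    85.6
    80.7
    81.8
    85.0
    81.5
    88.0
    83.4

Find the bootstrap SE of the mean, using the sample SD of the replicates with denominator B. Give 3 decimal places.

SE* = 2.154

Bootstrap SE is the standard deviation of the 9 replicate means.
Mean of replicates: (84.4 + 84.0 + 85.6 + 80.7 + 81.8 + 85.0 + 81.5 + 88.0 + 83.4) / 9 = 754.4000 / 9 = 83.8222
Sum of squared deviations: (+0.5778)² + (+0.1778)² + (+1.7778)² + (−3.1222)² + (−2.0222)² + (+1.1778)² + (−2.3222)² + (+4.1778)² + (−0.4222)² = 41.7756
Variance = 41.7756 / 9 = 4.6417
SE* = √4.6417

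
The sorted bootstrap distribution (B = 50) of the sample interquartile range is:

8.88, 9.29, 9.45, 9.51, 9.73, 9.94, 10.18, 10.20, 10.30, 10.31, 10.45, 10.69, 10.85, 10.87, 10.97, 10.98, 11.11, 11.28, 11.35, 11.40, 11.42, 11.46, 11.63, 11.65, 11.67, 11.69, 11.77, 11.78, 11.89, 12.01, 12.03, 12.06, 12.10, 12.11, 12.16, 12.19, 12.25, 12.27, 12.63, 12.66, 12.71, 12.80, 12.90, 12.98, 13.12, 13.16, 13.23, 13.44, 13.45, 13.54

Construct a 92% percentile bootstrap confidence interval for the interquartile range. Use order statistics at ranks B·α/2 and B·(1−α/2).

α = 0.08; lower rank = 50 × 0.040 = 2; upper rank = 50 × 0.960 = 48.
The 2nd smallest replicate is 9.29; the 48th is 13.44.

(9.29, 13.44)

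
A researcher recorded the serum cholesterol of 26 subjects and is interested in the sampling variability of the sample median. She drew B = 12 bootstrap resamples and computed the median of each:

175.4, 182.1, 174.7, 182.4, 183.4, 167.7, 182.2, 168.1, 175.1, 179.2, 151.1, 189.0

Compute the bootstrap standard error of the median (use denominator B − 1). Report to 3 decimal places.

Bootstrap SE is the standard deviation of the 12 replicate medians.
Mean of replicates: (175.4 + 182.1 + 174.7 + 182.4 + 183.4 + 167.7 + 182.2 + 168.1 + 175.1 + 179.2 + 151.1 + 189.0) / 12 = 2110.4000 / 12 = 175.8667
Sum of squared deviations: (−0.4667)² + (+6.2333)² + (−1.1667)² + (+6.5333)² + (+7.5333)² + (−8.1667)² + (+6.3333)² + (−7.7667)² + (−0.7667)² + (+3.3333)² + (−24.7667)² + (+13.1333)² = 1104.5667
Variance = 1104.5667 / 11 = 100.4152
SE* = √100.4152

SE* = 10.021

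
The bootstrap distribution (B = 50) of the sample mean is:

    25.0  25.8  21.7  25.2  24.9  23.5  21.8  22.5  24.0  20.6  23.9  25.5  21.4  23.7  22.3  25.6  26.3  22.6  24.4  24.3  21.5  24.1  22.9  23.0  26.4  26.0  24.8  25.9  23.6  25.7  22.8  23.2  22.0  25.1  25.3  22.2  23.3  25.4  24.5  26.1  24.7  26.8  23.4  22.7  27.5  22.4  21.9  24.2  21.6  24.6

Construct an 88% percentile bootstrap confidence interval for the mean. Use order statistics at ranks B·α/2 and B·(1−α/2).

Sorted replicates: 20.6, 21.4, 21.5, 21.6, 21.7, 21.8, 21.9, 22.0, 22.2, 22.3, 22.4, 22.5, 22.6, 22.7, 22.8, 22.9, 23.0, 23.2, 23.3, 23.4, 23.5, 23.6, 23.7, 23.9, 24.0, 24.1, 24.2, 24.3, 24.4, 24.5, 24.6, 24.7, 24.8, 24.9, 25.0, 25.1, 25.2, 25.3, 25.4, 25.5, 25.6, 25.7, 25.8, 25.9, 26.0, 26.1, 26.3, 26.4, 26.8, 27.5
α = 0.12; lower rank = 50 × 0.060 = 3; upper rank = 50 × 0.940 = 47.
The 3rd smallest replicate is 21.5; the 47th is 26.3.

(21.5, 26.3)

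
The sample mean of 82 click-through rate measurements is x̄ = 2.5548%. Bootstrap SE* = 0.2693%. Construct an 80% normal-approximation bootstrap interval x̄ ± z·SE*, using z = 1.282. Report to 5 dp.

Margin = 1.282 × 0.2693 = 0.345243
Interval: 2.5548 ± 0.345243

(2.20956, 2.90004)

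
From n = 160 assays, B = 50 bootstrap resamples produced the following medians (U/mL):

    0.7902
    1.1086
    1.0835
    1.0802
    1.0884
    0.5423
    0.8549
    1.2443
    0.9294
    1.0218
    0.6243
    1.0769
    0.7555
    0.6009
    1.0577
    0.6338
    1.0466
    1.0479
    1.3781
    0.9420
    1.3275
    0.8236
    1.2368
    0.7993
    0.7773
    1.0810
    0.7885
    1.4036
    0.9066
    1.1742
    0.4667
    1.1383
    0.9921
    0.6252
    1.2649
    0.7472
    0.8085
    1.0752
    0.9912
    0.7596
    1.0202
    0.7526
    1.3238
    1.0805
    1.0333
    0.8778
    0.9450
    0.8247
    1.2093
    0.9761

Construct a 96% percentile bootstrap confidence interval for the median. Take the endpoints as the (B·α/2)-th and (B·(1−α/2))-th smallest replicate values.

Sorted replicates: 0.4667, 0.5423, 0.6009, 0.6243, 0.6252, 0.6338, 0.7472, 0.7526, 0.7555, 0.7596, 0.7773, 0.7885, 0.7902, 0.7993, 0.8085, 0.8236, 0.8247, 0.8549, 0.8778, 0.9066, 0.9294, 0.9420, 0.9450, 0.9761, 0.9912, 0.9921, 1.0202, 1.0218, 1.0333, 1.0466, 1.0479, 1.0577, 1.0752, 1.0769, 1.0802, 1.0805, 1.0810, 1.0835, 1.0884, 1.1086, 1.1383, 1.1742, 1.2093, 1.2368, 1.2443, 1.2649, 1.3238, 1.3275, 1.3781, 1.4036
α = 0.04; lower rank = 50 × 0.020 = 1; upper rank = 50 × 0.980 = 49.
The 1st smallest replicate is 0.4667; the 49th is 1.3781.

(0.4667, 1.3781)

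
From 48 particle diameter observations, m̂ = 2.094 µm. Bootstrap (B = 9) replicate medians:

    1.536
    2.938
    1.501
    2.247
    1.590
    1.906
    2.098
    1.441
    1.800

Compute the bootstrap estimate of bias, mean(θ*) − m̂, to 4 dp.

mean(θ*) = (1.536 + 2.938 + 1.501 + 2.247 + 1.590 + 1.906 + 2.098 + 1.441 + 1.800) / 9 = 1.89522
bias = 1.89522 − 2.094

bias = −0.1988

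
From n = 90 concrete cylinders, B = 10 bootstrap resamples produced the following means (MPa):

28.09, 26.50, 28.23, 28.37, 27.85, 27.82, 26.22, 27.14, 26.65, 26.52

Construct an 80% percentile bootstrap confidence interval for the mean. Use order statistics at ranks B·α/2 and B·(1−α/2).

(26.22, 28.23)

Sorted replicates: 26.22, 26.50, 26.52, 26.65, 27.14, 27.82, 27.85, 28.09, 28.23, 28.37
α = 0.20; lower rank = 10 × 0.100 = 1; upper rank = 10 × 0.900 = 9.
The 1st smallest replicate is 26.22; the 9th is 28.23.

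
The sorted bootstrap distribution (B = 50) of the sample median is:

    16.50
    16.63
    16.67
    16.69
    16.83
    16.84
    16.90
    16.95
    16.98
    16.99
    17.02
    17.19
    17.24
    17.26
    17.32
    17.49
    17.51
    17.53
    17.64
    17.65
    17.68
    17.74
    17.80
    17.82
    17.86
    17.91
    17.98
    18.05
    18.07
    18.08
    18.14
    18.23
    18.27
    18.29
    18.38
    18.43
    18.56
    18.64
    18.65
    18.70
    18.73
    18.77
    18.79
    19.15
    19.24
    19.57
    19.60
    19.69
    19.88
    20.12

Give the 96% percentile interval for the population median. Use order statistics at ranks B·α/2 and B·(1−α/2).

(16.50, 19.88)

α = 0.04; lower rank = 50 × 0.020 = 1; upper rank = 50 × 0.980 = 49.
The 1st smallest replicate is 16.50; the 49th is 19.88.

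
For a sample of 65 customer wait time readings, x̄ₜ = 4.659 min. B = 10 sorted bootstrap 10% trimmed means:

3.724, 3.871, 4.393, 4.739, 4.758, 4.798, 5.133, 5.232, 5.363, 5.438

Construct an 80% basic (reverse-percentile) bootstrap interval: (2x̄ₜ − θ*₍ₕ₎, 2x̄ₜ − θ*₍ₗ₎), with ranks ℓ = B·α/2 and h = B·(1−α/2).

Percentile endpoints at ranks 1 and 9: θ*₍1₎ = 3.724, θ*₍9₎ = 5.363.
Basic interval reflects these around x̄ₜ:
  lower = 2 × 4.659 − 5.363 = 3.955
  upper = 2 × 4.659 − 3.724 = 5.594

(3.955, 5.594)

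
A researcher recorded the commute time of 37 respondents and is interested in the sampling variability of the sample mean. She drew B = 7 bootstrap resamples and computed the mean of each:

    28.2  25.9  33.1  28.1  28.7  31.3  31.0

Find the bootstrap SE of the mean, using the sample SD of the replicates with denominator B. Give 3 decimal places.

SE* = 2.258

Bootstrap SE is the standard deviation of the 7 replicate means.
Mean of replicates: (28.2 + 25.9 + 33.1 + 28.1 + 28.7 + 31.3 + 31.0) / 7 = 206.3000 / 7 = 29.4714
Sum of squared deviations: (−1.2714)² + (−3.5714)² + (+3.6286)² + (−1.3714)² + (−0.7714)² + (+1.8286)² + (+1.5286)² = 35.6943
Variance = 35.6943 / 7 = 5.0992
SE* = √5.0992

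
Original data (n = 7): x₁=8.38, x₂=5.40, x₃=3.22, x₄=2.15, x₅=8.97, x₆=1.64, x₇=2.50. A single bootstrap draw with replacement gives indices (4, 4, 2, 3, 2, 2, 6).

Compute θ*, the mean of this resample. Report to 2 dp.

Resample values: 2.15, 2.15, 5.40, 3.22, 5.40, 5.40, 1.64.
Mean = (2.15 + 2.15 + 5.40 + 3.22 + 5.40 + 5.40 + 1.64) / 7 = 25.360 / 7 = 3.62

θ* = 3.62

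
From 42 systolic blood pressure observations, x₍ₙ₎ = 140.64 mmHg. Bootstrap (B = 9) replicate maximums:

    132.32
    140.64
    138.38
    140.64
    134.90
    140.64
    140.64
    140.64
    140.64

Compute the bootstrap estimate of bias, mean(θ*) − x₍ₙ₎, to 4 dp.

bias = −1.8133

mean(θ*) = (132.32 + 140.64 + 138.38 + 140.64 + 134.90 + 140.64 + 140.64 + 140.64 + 140.64) / 9 = 138.82667
bias = 138.82667 − 140.64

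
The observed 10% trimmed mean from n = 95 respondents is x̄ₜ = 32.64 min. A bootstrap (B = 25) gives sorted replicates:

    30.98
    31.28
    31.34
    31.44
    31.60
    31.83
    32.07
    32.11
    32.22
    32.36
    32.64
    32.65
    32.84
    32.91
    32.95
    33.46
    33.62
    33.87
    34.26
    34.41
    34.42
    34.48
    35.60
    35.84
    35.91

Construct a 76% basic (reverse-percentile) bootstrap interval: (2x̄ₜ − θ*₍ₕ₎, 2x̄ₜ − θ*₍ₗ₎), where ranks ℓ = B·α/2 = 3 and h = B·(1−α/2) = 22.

(30.80, 33.94)

Percentile endpoints at ranks 3 and 22: θ*₍3₎ = 31.34, θ*₍22₎ = 34.48.
Basic interval reflects these around x̄ₜ:
  lower = 2 × 32.64 − 34.48 = 30.80
  upper = 2 × 32.64 − 31.34 = 33.94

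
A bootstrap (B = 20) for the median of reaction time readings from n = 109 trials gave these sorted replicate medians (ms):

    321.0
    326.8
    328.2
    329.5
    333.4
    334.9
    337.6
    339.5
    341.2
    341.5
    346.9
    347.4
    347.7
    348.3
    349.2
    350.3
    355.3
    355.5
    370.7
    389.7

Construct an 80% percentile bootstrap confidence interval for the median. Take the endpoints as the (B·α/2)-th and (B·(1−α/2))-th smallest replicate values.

(326.8, 355.5)

α = 0.20; lower rank = 20 × 0.100 = 2; upper rank = 20 × 0.900 = 18.
The 2nd smallest replicate is 326.8; the 18th is 355.5.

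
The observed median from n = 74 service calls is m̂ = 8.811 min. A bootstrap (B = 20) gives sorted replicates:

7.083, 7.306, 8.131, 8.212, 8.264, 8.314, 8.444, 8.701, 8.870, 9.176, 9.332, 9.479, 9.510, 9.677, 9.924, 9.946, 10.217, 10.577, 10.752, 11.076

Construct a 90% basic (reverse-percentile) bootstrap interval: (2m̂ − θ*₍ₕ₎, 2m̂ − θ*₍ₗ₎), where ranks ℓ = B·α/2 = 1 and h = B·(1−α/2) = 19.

Percentile endpoints at ranks 1 and 19: θ*₍1₎ = 7.083, θ*₍19₎ = 10.752.
Basic interval reflects these around m̂:
  lower = 2 × 8.811 − 10.752 = 6.870
  upper = 2 × 8.811 − 7.083 = 10.539

(6.870, 10.539)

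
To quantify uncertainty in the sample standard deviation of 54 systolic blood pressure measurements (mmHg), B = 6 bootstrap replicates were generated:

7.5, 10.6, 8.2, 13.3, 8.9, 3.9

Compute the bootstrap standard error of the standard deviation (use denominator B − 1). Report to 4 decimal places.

SE* = 3.1475

Bootstrap SE is the standard deviation of the 6 replicate standard deviations.
Mean of replicates: (7.5 + 10.6 + 8.2 + 13.3 + 8.9 + 3.9) / 6 = 52.40000 / 6 = 8.73333
Sum of squared deviations: (−1.23333)² + (+1.86667)² + (−0.53333)² + (+4.56667)² + (+0.16667)² + (−4.83333)² = 49.53333
Variance = 49.53333 / 5 = 9.90667
SE* = √9.90667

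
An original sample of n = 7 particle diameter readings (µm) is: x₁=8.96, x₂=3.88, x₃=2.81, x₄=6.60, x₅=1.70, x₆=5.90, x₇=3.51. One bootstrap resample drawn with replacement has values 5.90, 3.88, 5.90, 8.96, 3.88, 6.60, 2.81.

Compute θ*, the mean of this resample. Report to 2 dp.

Mean = (5.90 + 3.88 + 5.90 + 8.96 + 3.88 + 6.60 + 2.81) / 7 = 37.930 / 7 = 5.42

θ* = 5.42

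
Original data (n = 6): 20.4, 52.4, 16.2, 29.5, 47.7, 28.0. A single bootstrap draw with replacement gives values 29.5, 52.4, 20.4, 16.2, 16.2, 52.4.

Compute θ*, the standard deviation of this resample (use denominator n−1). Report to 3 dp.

θ* = 17.137

Mean = 31.1833; sum of squared deviations = 1468.4083
s² = 1468.4083 / 5 = 293.6817
s = √293.6817 = 17.137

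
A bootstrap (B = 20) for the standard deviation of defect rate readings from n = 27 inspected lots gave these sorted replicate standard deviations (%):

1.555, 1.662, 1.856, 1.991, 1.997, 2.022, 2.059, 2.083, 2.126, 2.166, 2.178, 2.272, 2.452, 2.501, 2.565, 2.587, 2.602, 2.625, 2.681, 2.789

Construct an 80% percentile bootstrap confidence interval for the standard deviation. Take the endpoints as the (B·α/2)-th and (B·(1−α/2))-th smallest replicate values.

α = 0.20; lower rank = 20 × 0.100 = 2; upper rank = 20 × 0.900 = 18.
The 2nd smallest replicate is 1.662; the 18th is 2.625.

(1.662, 2.625)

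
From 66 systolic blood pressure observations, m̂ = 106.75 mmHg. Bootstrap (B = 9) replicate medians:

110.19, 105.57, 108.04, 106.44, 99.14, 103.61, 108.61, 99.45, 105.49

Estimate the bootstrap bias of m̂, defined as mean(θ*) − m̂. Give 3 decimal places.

bias = −1.579

mean(θ*) = (110.19 + 105.57 + 108.04 + 106.44 + 99.14 + 103.61 + 108.61 + 99.45 + 105.49) / 9 = 105.1711
bias = 105.1711 − 106.75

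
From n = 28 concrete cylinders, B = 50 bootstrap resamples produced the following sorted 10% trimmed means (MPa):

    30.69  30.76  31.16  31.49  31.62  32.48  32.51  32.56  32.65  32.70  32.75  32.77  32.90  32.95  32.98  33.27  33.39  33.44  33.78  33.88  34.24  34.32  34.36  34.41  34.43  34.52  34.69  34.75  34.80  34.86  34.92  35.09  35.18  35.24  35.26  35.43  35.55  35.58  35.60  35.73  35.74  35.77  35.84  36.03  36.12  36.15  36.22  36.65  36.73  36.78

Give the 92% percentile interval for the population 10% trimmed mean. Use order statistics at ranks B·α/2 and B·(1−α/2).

α = 0.08; lower rank = 50 × 0.040 = 2; upper rank = 50 × 0.960 = 48.
The 2nd smallest replicate is 30.76; the 48th is 36.65.

(30.76, 36.65)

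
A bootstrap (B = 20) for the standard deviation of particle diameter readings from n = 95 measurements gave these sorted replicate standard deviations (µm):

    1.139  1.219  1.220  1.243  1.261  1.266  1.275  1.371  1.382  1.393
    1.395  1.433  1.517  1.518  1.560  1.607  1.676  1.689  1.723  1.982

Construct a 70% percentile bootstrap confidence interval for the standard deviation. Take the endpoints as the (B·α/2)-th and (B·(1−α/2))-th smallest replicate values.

(1.220, 1.676)

α = 0.30; lower rank = 20 × 0.150 = 3; upper rank = 20 × 0.850 = 17.
The 3rd smallest replicate is 1.220; the 17th is 1.676.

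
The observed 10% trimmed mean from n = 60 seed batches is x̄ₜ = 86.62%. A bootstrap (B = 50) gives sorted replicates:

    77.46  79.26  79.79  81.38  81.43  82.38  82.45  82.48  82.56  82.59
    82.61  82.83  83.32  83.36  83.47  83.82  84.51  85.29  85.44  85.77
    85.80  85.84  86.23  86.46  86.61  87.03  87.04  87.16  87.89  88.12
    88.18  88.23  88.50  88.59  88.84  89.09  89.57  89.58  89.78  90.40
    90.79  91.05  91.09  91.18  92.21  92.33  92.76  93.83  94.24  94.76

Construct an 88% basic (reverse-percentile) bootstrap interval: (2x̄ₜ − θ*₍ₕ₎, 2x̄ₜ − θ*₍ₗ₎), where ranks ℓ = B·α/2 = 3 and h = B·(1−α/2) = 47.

Percentile endpoints at ranks 3 and 47: θ*₍3₎ = 79.79, θ*₍47₎ = 92.76.
Basic interval reflects these around x̄ₜ:
  lower = 2 × 86.62 − 92.76 = 80.48
  upper = 2 × 86.62 − 79.79 = 93.45

(80.48, 93.45)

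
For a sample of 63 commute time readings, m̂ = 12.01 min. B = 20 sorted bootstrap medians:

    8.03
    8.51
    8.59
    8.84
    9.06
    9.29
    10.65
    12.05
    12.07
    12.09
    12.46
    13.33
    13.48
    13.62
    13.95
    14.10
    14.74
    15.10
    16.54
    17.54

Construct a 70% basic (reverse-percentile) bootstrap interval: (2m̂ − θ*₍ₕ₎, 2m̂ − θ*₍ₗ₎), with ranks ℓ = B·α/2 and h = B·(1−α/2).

(9.28, 15.43)

Percentile endpoints at ranks 3 and 17: θ*₍3₎ = 8.59, θ*₍17₎ = 14.74.
Basic interval reflects these around m̂:
  lower = 2 × 12.01 − 14.74 = 9.28
  upper = 2 × 12.01 − 8.59 = 15.43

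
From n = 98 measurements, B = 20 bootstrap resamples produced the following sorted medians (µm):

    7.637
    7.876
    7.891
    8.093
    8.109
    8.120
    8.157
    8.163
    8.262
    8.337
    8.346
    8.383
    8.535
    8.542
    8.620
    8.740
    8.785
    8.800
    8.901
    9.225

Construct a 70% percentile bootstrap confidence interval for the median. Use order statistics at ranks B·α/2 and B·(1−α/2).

α = 0.30; lower rank = 20 × 0.150 = 3; upper rank = 20 × 0.850 = 17.
The 3rd smallest replicate is 7.891; the 17th is 8.785.

(7.891, 8.785)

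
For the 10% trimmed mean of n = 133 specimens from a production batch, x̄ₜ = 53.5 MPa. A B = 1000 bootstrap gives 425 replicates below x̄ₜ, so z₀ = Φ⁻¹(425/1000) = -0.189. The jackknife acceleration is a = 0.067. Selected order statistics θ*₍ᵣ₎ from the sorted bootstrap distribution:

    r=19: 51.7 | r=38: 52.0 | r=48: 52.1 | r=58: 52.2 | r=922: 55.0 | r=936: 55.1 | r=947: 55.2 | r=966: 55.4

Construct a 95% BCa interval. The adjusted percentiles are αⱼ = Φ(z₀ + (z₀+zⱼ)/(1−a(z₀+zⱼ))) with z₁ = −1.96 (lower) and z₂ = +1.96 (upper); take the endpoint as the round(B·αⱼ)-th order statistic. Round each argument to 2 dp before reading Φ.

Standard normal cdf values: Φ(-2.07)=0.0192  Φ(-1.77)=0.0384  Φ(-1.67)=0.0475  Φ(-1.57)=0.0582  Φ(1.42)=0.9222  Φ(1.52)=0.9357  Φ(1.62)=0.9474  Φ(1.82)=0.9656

Lower: z₀ + z₁ = -0.189 + (-1.960) = -2.149; 1 − a(z₀+z₁) = 1 − (0.067)(-2.149) = 1.1440; argument = -0.189 + (-2.149)/1.1440 = -2.0675 → -2.07.
α₁ = Φ(-2.07) = 0.0192; rank = round(1000 × 0.0192) = 19; θ*₍19₎ = 51.7.
Upper: z₀ + z₂ = 1.771; 1 − a(z₀+z₂) = 0.8813; argument = 1.8204 → 1.82; α₂ = 0.9656; rank = 966; θ*₍966₎ = 55.4.

(51.7, 55.4)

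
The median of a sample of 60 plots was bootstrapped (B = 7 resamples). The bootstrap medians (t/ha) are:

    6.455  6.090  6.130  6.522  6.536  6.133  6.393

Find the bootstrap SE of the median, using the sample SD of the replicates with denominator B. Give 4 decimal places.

Bootstrap SE is the standard deviation of the 7 replicate medians.
Mean of replicates: (6.455 + 6.090 + 6.130 + 6.522 + 6.536 + 6.133 + 6.393) / 7 = 44.25900 / 7 = 6.32271
Sum of squared deviations: (+0.13229)² + (−0.23271)² + (−0.19271)² + (+0.19929)² + (+0.21329)² + (−0.18971)² + (+0.07029)² = 0.23493
Variance = 0.23493 / 7 = 0.03356
SE* = √0.03356

SE* = 0.1832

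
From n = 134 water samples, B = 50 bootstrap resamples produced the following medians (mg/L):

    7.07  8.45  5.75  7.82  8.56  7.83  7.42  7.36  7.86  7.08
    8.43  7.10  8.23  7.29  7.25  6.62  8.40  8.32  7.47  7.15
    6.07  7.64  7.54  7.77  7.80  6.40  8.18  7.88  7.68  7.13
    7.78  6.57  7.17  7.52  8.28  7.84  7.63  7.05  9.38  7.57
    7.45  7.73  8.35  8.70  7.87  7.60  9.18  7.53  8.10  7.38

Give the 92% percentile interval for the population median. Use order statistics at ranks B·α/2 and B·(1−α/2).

(6.07, 8.70)

Sorted replicates: 5.75, 6.07, 6.40, 6.57, 6.62, 7.05, 7.07, 7.08, 7.10, 7.13, 7.15, 7.17, 7.25, 7.29, 7.36, 7.38, 7.42, 7.45, 7.47, 7.52, 7.53, 7.54, 7.57, 7.60, 7.63, 7.64, 7.68, 7.73, 7.77, 7.78, 7.80, 7.82, 7.83, 7.84, 7.86, 7.87, 7.88, 8.10, 8.18, 8.23, 8.28, 8.32, 8.35, 8.40, 8.43, 8.45, 8.56, 8.70, 9.18, 9.38
α = 0.08; lower rank = 50 × 0.040 = 2; upper rank = 50 × 0.960 = 48.
The 2nd smallest replicate is 6.07; the 48th is 8.70.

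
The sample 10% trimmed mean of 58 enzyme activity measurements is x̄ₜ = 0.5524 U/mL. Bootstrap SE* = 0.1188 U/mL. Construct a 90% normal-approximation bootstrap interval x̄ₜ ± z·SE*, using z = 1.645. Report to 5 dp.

(0.35697, 0.74783)

Margin = 1.645 × 0.1188 = 0.195426
Interval: 0.5524 ± 0.195426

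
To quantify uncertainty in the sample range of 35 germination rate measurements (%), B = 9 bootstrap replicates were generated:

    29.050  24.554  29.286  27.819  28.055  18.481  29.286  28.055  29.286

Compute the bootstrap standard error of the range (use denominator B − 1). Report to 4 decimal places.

Bootstrap SE is the standard deviation of the 9 replicate ranges.
Mean of replicates: (29.050 + 24.554 + 29.286 + 27.819 + 28.055 + 18.481 + 29.286 + 28.055 + 29.286) / 9 = 243.87200 / 9 = 27.09689
Sum of squared deviations: (+1.95311)² + (−2.54289)² + (+2.18911)² + (+0.72211)² + (+0.95811)² + (−8.61589)² + (+2.18911)² + (+0.95811)² + (+2.18911)² = 101.24849
Variance = 101.24849 / 8 = 12.65606
SE* = √12.65606

SE* = 3.5575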